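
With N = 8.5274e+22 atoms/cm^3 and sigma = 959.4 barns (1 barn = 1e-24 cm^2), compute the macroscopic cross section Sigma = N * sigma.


Sigma = N * sigma_barns * 1e-24
Sigma = 8.5274e+22 * 959.4 * 1e-24
Sigma = 81.812 /cm

81.812


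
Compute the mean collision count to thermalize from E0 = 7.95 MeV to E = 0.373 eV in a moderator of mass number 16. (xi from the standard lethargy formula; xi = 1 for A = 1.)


xi = 1 + (A-1)^2/(2A)*ln((A-1)/(A+1)) = 0.1199467 (for A = 16)
n = ln(E0/E) / xi
n = ln(7.95e6 / 0.373) / 0.1199467
n = ln(2.131367e+07) / 0.1199467 = 140.69

140.69


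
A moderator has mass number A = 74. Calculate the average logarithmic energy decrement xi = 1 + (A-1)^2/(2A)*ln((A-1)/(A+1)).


xi = 1 + (A-1)^2/(2A) * ln((A-1)/(A+1))
xi = 1 + (74-1)^2/(2*74) * ln((74-1)/(74 +1))
xi = 0.026785

0.026785


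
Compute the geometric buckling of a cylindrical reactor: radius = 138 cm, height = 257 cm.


B^2 = (2.405/R)^2 + (pi/H)^2
B^2 = (2.405/138)^2 + (pi/257)^2
B^2 = 4.5315e-04 /cm^2

4.5315e-04


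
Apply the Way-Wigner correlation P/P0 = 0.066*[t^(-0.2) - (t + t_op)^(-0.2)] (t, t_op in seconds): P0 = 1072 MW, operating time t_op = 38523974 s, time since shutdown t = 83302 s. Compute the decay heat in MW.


P/P0 = 0.066 * [t^(-0.2) - (t + t_op)^(-0.2)]
P/P0 = 0.066 * [83302^(-0.2) - (83302 + 38523974)^(-0.2)]
P/P0 = 0.066 * [0.1037215 - 0.03038548] = 0.004840177
P = 1072 * 0.004840177 = 5.1887 MW

5.1887


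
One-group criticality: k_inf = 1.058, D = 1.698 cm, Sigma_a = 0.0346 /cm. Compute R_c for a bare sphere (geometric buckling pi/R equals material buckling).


L^2 = D / Sigma_a = 1.698 / 0.0346 = 49.07514 cm^2
B_m^2 = (k_inf - 1) / L^2 = (1.058 - 1) / 49.07514 = 0.001181861 /cm^2
For a bare sphere: B_g = pi/R, so R_c = pi / sqrt(B_m^2)
R_c = pi / sqrt(0.001181861) = 91.383 cm

91.383


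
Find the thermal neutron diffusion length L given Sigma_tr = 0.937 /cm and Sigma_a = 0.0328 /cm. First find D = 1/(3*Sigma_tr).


D = 1 / (3 * Sigma_tr) = 1 / (3 * 0.937) = 0.3557453 cm
L = sqrt(D / Sigma_a)
L = sqrt(0.3557453 / 0.0328)
L = 3.2933 cm

3.2933


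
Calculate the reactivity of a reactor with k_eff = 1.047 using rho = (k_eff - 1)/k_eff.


rho = (k_eff - 1) / k_eff
rho = (1.047 - 1) / 1.047
rho = 0.044890

0.044890


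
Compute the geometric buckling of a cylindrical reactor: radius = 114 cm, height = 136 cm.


B^2 = (2.405/R)^2 + (pi/H)^2
B^2 = (2.405/114)^2 + (pi/136)^2
B^2 = 9.7867e-04 /cm^2

9.7867e-04


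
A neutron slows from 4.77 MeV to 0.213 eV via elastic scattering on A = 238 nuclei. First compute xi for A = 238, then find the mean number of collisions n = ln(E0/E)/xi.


xi = 1 + (A-1)^2/(2A)*ln((A-1)/(A+1)) = 0.008379872 (for A = 238)
n = ln(E0/E) / xi
n = ln(4.77e6 / 0.213) / 0.008379872
n = ln(2.239437e+07) / 0.008379872 = 2019.6

2019.6


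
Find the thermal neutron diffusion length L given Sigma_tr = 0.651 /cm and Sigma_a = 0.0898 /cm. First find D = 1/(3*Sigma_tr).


D = 1 / (3 * Sigma_tr) = 1 / (3 * 0.651) = 0.5120328 cm
L = sqrt(D / Sigma_a)
L = sqrt(0.5120328 / 0.0898)
L = 2.3879 cm

2.3879


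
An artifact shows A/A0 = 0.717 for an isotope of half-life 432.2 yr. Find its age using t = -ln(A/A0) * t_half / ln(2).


lambda = ln(2) / t_half = ln(2) / 432.2 = 0.001603765 /yr
t = -ln(A/A0) / lambda
t = -ln(0.717) / 0.001603765
t = 207.44 yr

207.44


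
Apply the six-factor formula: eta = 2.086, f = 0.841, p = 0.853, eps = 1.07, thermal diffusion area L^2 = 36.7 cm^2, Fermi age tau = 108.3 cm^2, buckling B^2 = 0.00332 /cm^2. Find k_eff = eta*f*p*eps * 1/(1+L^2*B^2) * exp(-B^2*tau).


k_inf = eta*f*p*eps = 2.086*0.841*0.853*1.07 = 1.601191
P_TNL = 1/(1 + L^2*B^2) = 1/(1 + 36.7*0.00332) = 0.8913895
P_FNL = exp(-B^2*tau) = exp(-0.00332*108.3) = 0.6979862
k_eff = k_inf * P_TNL * P_FNL = 1.601191 * 0.8913895 * 0.6979862
k_eff = 0.99623

0.99623


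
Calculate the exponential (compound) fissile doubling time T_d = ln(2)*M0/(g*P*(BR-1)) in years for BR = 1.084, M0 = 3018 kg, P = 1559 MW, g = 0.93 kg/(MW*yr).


Breeding gain G = BR - 1 = 1.084 - 1 = 0.084
Fissile production rate = g * P * G = 0.93 * 1559 * 0.084 = 121.78908 kg/yr
T_d = ln(2) * M0 / (g * P * G)
T_d = ln(2) * 3018 / 121.78908 = 17.177 yr

17.177


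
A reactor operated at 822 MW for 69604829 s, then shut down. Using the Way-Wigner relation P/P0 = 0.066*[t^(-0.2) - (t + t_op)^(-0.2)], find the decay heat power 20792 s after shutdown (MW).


P/P0 = 0.066 * [t^(-0.2) - (t + t_op)^(-0.2)]
P/P0 = 0.066 * [20792^(-0.2) - (20792 + 69604829)^(-0.2)]
P/P0 = 0.066 * [0.1369055 - 0.02700512] = 0.007253425
P = 822 * 0.007253425 = 5.9623 MW

5.9623


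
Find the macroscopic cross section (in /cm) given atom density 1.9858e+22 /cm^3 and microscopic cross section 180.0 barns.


Sigma = N * sigma_barns * 1e-24
Sigma = 1.9858e+22 * 180.0 * 1e-24
Sigma = 3.5744 /cm

3.5744


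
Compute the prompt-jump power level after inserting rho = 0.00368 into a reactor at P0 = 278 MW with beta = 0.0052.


P1/P0 = beta / (beta - rho)
P1/P0 = 0.0052 / (0.0052 - 0.00368) = 3.421053
P1 = 278 * 3.421053 = 951.05 MW

951.05


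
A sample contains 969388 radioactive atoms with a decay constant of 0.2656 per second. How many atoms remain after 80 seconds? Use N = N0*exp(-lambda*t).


N = N0 * exp(-lambda * t)
N = 969388 * exp(-0.2656 * 80)
N = 5.7360e-04

5.7360e-04


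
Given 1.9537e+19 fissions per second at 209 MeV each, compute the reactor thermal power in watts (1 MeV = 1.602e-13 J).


P = fission_rate * E_MeV * 1.602e-13
P = 1.9537e+19 * 209 * 1.602e-13
P = 6.5413e+08 W

6.5413e+08


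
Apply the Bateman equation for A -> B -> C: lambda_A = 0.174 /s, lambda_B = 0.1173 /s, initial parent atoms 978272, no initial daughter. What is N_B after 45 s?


N_B(t) = lambda_A * N_A0 / (lambda_B - lambda_A) * [exp(-lambda_A*t) - exp(-lambda_B*t)]
exp(-0.174*45) = 3.976255e-04; exp(-0.1173*45) = 0.005100075
N_B = 0.174 * 978272 / (0.1173 - 0.174) * (3.976255e-04 - 0.005100075)
N_B = 14117

14117


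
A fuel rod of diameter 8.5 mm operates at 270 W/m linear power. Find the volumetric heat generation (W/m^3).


r = D / 2 / 1000 = 8.5 / 2 / 1000 = 0.00425 m
q''' = q' / (pi * r^2)
q''' = 270 / (pi * 0.00425^2)
q''' = 4.7581e+06 W/m^3

4.7581e+06


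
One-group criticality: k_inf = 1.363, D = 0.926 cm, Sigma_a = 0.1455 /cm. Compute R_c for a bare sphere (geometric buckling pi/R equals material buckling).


L^2 = D / Sigma_a = 0.926 / 0.1455 = 6.364261 cm^2
B_m^2 = (k_inf - 1) / L^2 = (1.363 - 1) / 6.364261 = 0.05703726 /cm^2
For a bare sphere: B_g = pi/R, so R_c = pi / sqrt(B_m^2)
R_c = pi / sqrt(0.05703726) = 13.154 cm

13.154


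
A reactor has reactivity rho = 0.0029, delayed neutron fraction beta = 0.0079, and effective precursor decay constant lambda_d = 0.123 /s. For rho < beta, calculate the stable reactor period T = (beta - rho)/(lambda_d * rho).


T = (beta - rho) / (lambda_d * rho)
T = (0.0079 - 0.0029) / (0.123 * 0.0029)
T = 14.017 s

14.017


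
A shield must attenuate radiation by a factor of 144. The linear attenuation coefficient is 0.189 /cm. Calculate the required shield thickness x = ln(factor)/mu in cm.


x = ln(factor) / mu
x = ln(144) / 0.189
x = 26.295 cm

26.295


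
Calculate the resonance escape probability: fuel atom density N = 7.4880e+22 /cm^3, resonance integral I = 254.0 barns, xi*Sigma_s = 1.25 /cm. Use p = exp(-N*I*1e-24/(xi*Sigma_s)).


p = exp(-N * I * 1e-24 / (xi*Sigma_s))
p = exp(-7.4880e+22 * 254.0 * 1e-24 / 1.25)
p = 2.4657e-07

2.4657e-07


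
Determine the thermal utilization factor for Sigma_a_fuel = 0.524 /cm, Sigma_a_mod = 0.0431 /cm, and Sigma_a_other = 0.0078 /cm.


f = Sigma_a_fuel / (Sigma_a_fuel + Sigma_a_mod + Sigma_a_other)
f = 0.524 / (0.524 + 0.0431 + 0.0078)
f = 0.91146

0.91146


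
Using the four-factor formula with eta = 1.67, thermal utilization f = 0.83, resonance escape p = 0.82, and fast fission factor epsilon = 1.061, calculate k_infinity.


k_inf = eta * f * p * epsilon
k_inf = 1.67 * 0.83 * 0.82 * 1.061
k_inf = 1.2059

1.2059


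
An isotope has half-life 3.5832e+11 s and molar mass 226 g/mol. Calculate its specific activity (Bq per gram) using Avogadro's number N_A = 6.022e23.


lambda = ln(2) / t_half = ln(2) / 3.5832e+11 = 1.934436e-12 /s
SA = lambda * N_A / M
SA = 1.934436e-12 * 6.022e23 / 226
SA = 5.1545e+09 Bq/g

5.1545e+09


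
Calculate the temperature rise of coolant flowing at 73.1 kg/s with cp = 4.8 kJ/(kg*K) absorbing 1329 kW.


dT = Q / (m_dot * cp)
dT = 1329 / (73.1 * 4.8)
dT = 3.7876 C

3.7876


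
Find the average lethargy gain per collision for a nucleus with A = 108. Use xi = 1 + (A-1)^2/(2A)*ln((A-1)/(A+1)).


xi = 1 + (A-1)^2/(2A) * ln((A-1)/(A+1))
xi = 1 + (108-1)^2/(2*108) * ln((108-1)/(108 +1))
xi = 0.018405

0.018405


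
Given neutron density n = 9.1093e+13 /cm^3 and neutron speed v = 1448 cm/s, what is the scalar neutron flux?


phi = n * v
phi = 9.1093e+13 * 1448
phi = 1.3190e+17 /cm^2/s

1.3190e+17


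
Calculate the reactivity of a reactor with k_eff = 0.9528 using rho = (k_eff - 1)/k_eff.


rho = (k_eff - 1) / k_eff
rho = (0.9528 - 1) / 0.9528
rho = -0.049538

-0.049538


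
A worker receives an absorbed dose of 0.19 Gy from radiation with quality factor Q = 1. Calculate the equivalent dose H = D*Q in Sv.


H = D * Q
H = 0.19 * 1
H = 0.19000 Sv

0.19000


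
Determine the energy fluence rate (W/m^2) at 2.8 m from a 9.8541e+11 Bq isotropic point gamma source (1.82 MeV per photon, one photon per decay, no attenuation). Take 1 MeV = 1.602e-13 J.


psi = A * E * 1.602e-13 / (4*pi*r^2)
psi = 9.8541e+11 * 1.82 * 1.602e-13 / (4*pi*2.8^2)
psi = 0.0029163 W/m^2

0.0029163


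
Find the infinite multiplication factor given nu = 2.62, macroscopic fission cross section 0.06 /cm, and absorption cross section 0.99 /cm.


k_inf = nu * Sigma_f / Sigma_a
k_inf = 2.62 * 0.06 / 0.99
k_inf = 0.15879

0.15879


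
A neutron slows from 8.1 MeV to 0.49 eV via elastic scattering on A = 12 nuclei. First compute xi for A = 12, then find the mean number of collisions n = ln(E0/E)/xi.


xi = 1 + (A-1)^2/(2A)*ln((A-1)/(A+1)) = 0.1577690 (for A = 12)
n = ln(E0/E) / xi
n = ln(8.1e6 / 0.49) / 0.1577690
n = ln(1.653061e+07) / 0.1577690 = 105.35

105.35


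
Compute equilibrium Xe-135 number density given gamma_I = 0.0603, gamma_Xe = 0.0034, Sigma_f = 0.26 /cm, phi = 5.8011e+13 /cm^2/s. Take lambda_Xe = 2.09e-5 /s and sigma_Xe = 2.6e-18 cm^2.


Xe_eq = (gamma_I + gamma_Xe) * Sigma_f * phi / (lambda_Xe + sigma_Xe * phi)
Numerator = (0.0603 + 0.0034) * 0.26 * 5.8011e+13 = 9.607782e+11
Denominator = 2.09e-5 + 2.6e-18 * 5.8011e+13 = 1.717286e-04
Xe_eq = 9.607782e+11 / 1.717286e-04 = 5.5947e+15 /cm^3

5.5947e+15


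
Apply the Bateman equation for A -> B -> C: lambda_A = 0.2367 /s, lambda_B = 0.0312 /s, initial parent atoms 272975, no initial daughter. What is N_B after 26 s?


N_B(t) = lambda_A * N_A0 / (lambda_B - lambda_A) * [exp(-lambda_A*t) - exp(-lambda_B*t)]
exp(-0.2367*26) = 0.002124540; exp(-0.0312*26) = 0.4443246
N_B = 0.2367 * 272975 / (0.0312 - 0.2367) * (0.002124540 - 0.4443246)
N_B = 139036

139036


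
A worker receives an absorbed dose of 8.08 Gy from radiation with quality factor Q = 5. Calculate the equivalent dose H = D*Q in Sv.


H = D * Q
H = 8.08 * 5
H = 40.400 Sv

40.400


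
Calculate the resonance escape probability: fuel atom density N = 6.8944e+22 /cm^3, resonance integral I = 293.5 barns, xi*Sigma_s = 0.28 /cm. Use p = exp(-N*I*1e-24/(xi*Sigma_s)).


p = exp(-N * I * 1e-24 / (xi*Sigma_s))
p = exp(-6.8944e+22 * 293.5 * 1e-24 / 0.28)
p = 4.1150e-32

4.1150e-32


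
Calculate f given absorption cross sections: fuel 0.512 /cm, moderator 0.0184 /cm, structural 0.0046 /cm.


f = Sigma_a_fuel / (Sigma_a_fuel + Sigma_a_mod + Sigma_a_other)
f = 0.512 / (0.512 + 0.0184 + 0.0046)
f = 0.95701

0.95701


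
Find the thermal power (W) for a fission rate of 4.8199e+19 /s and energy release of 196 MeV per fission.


P = fission_rate * E_MeV * 1.602e-13
P = 4.8199e+19 * 196 * 1.602e-13
P = 1.5134e+09 W

1.5134e+09


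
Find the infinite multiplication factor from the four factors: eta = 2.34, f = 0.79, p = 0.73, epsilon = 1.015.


k_inf = eta * f * p * epsilon
k_inf = 2.34 * 0.79 * 0.73 * 1.015
k_inf = 1.3697

1.3697


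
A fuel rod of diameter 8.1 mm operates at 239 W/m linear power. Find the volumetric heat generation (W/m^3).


r = D / 2 / 1000 = 8.1 / 2 / 1000 = 0.00405 m
q''' = q' / (pi * r^2)
q''' = 239 / (pi * 0.00405^2)
q''' = 4.6381e+06 W/m^3

4.6381e+06


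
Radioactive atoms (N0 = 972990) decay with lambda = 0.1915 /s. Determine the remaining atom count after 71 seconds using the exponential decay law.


N = N0 * exp(-lambda * t)
N = 972990 * exp(-0.1915 * 71)
N = 1.2112

1.2112


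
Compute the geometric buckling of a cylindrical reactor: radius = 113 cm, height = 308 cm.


B^2 = (2.405/R)^2 + (pi/H)^2
B^2 = (2.405/113)^2 + (pi/308)^2
B^2 = 5.5701e-04 /cm^2

5.5701e-04


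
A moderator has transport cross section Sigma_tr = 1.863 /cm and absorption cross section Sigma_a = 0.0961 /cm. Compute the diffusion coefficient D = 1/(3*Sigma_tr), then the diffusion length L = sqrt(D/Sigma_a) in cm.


D = 1 / (3 * Sigma_tr) = 1 / (3 * 1.863) = 0.1789229 cm
L = sqrt(D / Sigma_a)
L = sqrt(0.1789229 / 0.0961)
L = 1.3645 cm

1.3645


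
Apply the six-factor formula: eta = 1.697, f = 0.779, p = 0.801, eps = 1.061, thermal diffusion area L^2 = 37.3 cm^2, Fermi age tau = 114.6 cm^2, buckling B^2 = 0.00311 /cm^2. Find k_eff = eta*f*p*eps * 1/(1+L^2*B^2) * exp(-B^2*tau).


k_inf = eta*f*p*eps = 1.697*0.779*0.801*1.061 = 1.123485
P_TNL = 1/(1 + L^2*B^2) = 1/(1 + 37.3*0.00311) = 0.8960549
P_FNL = exp(-B^2*tau) = exp(-0.00311*114.6) = 0.7001883
k_eff = k_inf * P_TNL * P_FNL = 1.123485 * 0.8960549 * 0.7001883
k_eff = 0.70488

0.70488


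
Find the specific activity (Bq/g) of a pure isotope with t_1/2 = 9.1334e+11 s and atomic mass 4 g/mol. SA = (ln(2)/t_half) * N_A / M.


lambda = ln(2) / t_half = ln(2) / 9.1334e+11 = 7.589147e-13 /s
SA = lambda * N_A / M
SA = 7.589147e-13 * 6.022e23 / 4
SA = 1.1425e+11 Bq/g

1.1425e+11


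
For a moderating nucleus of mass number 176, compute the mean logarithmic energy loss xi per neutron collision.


xi = 1 + (A-1)^2/(2A) * ln((A-1)/(A+1))
xi = 1 + (176-1)^2/(2*176) * ln((176-1)/(176 +1))
xi = 0.011321

0.011321


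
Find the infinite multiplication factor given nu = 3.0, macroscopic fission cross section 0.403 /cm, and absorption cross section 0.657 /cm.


k_inf = nu * Sigma_f / Sigma_a
k_inf = 3.0 * 0.403 / 0.657
k_inf = 1.8402

1.8402


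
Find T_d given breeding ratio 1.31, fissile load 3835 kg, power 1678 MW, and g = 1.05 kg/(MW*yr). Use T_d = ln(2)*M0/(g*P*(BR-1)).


Breeding gain G = BR - 1 = 1.31 - 1 = 0.31
Fissile production rate = g * P * G = 1.05 * 1678 * 0.31 = 546.189 kg/yr
T_d = ln(2) * M0 / (g * P * G)
T_d = ln(2) * 3835 / 546.189 = 4.8668 yr

4.8668


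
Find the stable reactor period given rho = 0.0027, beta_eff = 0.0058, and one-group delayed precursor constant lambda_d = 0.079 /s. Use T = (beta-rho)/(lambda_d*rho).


T = (beta - rho) / (lambda_d * rho)
T = (0.0058 - 0.0027) / (0.079 * 0.0027)
T = 14.534 s

14.534


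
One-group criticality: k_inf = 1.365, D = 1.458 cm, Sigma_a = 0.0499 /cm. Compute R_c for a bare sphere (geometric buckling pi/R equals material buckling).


L^2 = D / Sigma_a = 1.458 / 0.0499 = 29.21844 cm^2
B_m^2 = (k_inf - 1) / L^2 = (1.365 - 1) / 29.21844 = 0.01249211 /cm^2
For a bare sphere: B_g = pi/R, so R_c = pi / sqrt(B_m^2)
R_c = pi / sqrt(0.01249211) = 28.108 cm

28.108


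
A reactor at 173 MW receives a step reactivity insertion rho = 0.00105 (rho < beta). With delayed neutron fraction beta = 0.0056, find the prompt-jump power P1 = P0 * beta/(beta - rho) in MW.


P1/P0 = beta / (beta - rho)
P1/P0 = 0.0056 / (0.0056 - 0.00105) = 1.230769
P1 = 173 * 1.230769 = 212.92 MW

212.92


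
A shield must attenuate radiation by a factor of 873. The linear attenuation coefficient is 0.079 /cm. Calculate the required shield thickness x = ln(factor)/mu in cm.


x = ln(factor) / mu
x = ln(873) / 0.079
x = 85.721 cm

85.721


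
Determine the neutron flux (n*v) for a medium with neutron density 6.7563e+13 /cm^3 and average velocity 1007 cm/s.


phi = n * v
phi = 6.7563e+13 * 1007
phi = 6.8036e+16 /cm^2/s

6.8036e+16


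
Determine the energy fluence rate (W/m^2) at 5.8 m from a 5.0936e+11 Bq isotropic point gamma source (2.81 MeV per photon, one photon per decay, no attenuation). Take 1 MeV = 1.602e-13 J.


psi = A * E * 1.602e-13 / (4*pi*r^2)
psi = 5.0936e+11 * 2.81 * 1.602e-13 / (4*pi*5.8^2)
psi = 5.4241e-04 W/m^2

5.4241e-04


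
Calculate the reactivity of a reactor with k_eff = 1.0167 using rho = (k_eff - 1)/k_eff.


rho = (k_eff - 1) / k_eff
rho = (1.0167 - 1) / 1.0167
rho = 0.016426

0.016426


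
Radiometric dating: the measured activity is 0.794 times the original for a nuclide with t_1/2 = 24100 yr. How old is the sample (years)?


lambda = ln(2) / t_half = ln(2) / 24100 = 2.876129e-05 /yr
t = -ln(A/A0) / lambda
t = -ln(0.794) / 2.876129e-05
t = 8020.2 yr

8020.2


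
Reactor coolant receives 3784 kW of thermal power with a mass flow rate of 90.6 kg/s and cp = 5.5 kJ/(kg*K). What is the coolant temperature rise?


dT = Q / (m_dot * cp)
dT = 3784 / (90.6 * 5.5)
dT = 7.5938 C

7.5938


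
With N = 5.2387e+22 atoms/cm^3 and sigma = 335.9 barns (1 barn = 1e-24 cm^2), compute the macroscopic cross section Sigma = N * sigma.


Sigma = N * sigma_barns * 1e-24
Sigma = 5.2387e+22 * 335.9 * 1e-24
Sigma = 17.597 /cm

17.597


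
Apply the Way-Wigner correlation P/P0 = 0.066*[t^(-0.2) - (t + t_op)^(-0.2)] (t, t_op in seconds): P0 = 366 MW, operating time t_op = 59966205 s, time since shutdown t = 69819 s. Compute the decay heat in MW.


P/P0 = 0.066 * [t^(-0.2) - (t + t_op)^(-0.2)]
P/P0 = 0.066 * [69819^(-0.2) - (69819 + 59966205)^(-0.2)]
P/P0 = 0.066 * [0.1074497 - 0.02781747] = 0.005255727
P = 366 * 0.005255727 = 1.9236 MW

1.9236


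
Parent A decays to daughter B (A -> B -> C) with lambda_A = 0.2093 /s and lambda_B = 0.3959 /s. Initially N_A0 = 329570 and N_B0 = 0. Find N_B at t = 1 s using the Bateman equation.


N_B(t) = lambda_A * N_A0 / (lambda_B - lambda_A) * [exp(-lambda_A*t) - exp(-lambda_B*t)]
exp(-0.2093*1) = 0.8111519; exp(-0.3959*1) = 0.6730740
N_B = 0.2093 * 329570 / (0.3959 - 0.2093) * (0.8111519 - 0.6730740)
N_B = 51042

51042


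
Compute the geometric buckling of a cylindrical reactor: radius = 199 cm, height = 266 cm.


B^2 = (2.405/R)^2 + (pi/H)^2
B^2 = (2.405/199)^2 + (pi/266)^2
B^2 = 2.8555e-04 /cm^2

2.8555e-04


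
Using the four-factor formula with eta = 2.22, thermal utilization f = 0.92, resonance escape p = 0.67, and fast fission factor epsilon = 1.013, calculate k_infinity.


k_inf = eta * f * p * epsilon
k_inf = 2.22 * 0.92 * 0.67 * 1.013
k_inf = 1.3862

1.3862


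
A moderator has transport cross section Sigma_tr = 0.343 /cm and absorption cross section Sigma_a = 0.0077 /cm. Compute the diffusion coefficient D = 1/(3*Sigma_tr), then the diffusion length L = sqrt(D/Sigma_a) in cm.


D = 1 / (3 * Sigma_tr) = 1 / (3 * 0.343) = 0.9718173 cm
L = sqrt(D / Sigma_a)
L = sqrt(0.9718173 / 0.0077)
L = 11.234 cm

11.234


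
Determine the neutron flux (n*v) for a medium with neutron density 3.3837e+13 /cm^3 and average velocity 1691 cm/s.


phi = n * v
phi = 3.3837e+13 * 1691
phi = 5.7218e+16 /cm^2/s

5.7218e+16


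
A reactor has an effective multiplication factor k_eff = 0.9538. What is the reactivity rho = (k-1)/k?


rho = (k_eff - 1) / k_eff
rho = (0.9538 - 1) / 0.9538
rho = -0.048438

-0.048438


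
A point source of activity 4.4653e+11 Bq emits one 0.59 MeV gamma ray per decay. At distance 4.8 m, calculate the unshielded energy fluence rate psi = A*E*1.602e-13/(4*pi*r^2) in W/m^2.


psi = A * E * 1.602e-13 / (4*pi*r^2)
psi = 4.4653e+11 * 0.59 * 1.602e-13 / (4*pi*4.8^2)
psi = 1.4577e-04 W/m^2

1.4577e-04


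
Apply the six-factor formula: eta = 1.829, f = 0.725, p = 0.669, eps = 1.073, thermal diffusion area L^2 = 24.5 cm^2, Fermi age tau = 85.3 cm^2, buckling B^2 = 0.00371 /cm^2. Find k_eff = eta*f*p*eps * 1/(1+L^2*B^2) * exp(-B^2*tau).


k_inf = eta*f*p*eps = 1.829*0.725*0.669*1.073 = 0.9518698
P_TNL = 1/(1 + L^2*B^2) = 1/(1 + 24.5*0.00371) = 0.9166785
P_FNL = exp(-B^2*tau) = exp(-0.00371*85.3) = 0.7287220
k_eff = k_inf * P_TNL * P_FNL = 0.9518698 * 0.9166785 * 0.7287220
k_eff = 0.63585

0.63585


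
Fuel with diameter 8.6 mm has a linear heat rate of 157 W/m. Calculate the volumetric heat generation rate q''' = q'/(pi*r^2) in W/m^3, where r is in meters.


r = D / 2 / 1000 = 8.6 / 2 / 1000 = 0.0043 m
q''' = q' / (pi * r^2)
q''' = 157 / (pi * 0.0043^2)
q''' = 2.7028e+06 W/m^3

2.7028e+06


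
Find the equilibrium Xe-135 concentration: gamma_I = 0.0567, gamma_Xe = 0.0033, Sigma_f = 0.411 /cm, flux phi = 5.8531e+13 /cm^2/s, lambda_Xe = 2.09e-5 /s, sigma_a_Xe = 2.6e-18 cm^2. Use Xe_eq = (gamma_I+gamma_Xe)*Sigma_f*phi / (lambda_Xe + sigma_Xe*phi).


Xe_eq = (gamma_I + gamma_Xe) * Sigma_f * phi / (lambda_Xe + sigma_Xe * phi)
Numerator = (0.0567 + 0.0033) * 0.411 * 5.8531e+13 = 1.443374e+12
Denominator = 2.09e-5 + 2.6e-18 * 5.8531e+13 = 1.730806e-04
Xe_eq = 1.443374e+12 / 1.730806e-04 = 8.3393e+15 /cm^3

8.3393e+15


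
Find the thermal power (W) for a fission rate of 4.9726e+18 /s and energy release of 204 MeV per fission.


P = fission_rate * E_MeV * 1.602e-13
P = 4.9726e+18 * 204 * 1.602e-13
P = 1.6251e+08 W

1.6251e+08


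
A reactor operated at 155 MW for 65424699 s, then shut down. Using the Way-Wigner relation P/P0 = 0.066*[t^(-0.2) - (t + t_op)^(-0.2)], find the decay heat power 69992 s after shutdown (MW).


P/P0 = 0.066 * [t^(-0.2) - (t + t_op)^(-0.2)]
P/P0 = 0.066 * [69992^(-0.2) - (69992 + 65424699)^(-0.2)]
P/P0 = 0.066 * [0.1073965 - 0.02733750] = 0.005283894
P = 155 * 0.005283894 = 0.81900 MW

0.81900


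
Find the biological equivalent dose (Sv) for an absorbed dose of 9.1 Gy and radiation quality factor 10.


H = D * Q
H = 9.1 * 10
H = 91.000 Sv

91.000


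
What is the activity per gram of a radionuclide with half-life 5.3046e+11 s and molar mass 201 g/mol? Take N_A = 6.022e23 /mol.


lambda = ln(2) / t_half = ln(2) / 5.3046e+11 = 1.306691e-12 /s
SA = lambda * N_A / M
SA = 1.306691e-12 * 6.022e23 / 201
SA = 3.9149e+09 Bq/g

3.9149e+09


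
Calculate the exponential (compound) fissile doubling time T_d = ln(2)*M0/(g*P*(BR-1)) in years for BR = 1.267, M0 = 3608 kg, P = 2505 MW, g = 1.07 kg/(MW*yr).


Breeding gain G = BR - 1 = 1.267 - 1 = 0.267
Fissile production rate = g * P * G = 1.07 * 2505 * 0.267 = 715.65345 kg/yr
T_d = ln(2) * M0 / (g * P * G)
T_d = ln(2) * 3608 / 715.65345 = 3.4945 yr

3.4945


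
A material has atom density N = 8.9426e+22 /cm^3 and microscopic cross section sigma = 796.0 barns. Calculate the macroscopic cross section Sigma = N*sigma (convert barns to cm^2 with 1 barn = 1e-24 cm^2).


Sigma = N * sigma_barns * 1e-24
Sigma = 8.9426e+22 * 796.0 * 1e-24
Sigma = 71.183 /cm

71.183


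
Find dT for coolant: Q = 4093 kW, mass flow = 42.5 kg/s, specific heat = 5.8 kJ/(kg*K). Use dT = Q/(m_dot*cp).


dT = Q / (m_dot * cp)
dT = 4093 / (42.5 * 5.8)
dT = 16.604 C

16.604


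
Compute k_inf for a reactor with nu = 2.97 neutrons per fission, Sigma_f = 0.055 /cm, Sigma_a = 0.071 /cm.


k_inf = nu * Sigma_f / Sigma_a
k_inf = 2.97 * 0.055 / 0.071
k_inf = 2.3007

2.3007


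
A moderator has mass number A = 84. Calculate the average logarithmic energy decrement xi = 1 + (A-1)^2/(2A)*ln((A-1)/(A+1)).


xi = 1 + (A-1)^2/(2A) * ln((A-1)/(A+1))
xi = 1 + (84-1)^2/(2*84) * ln((84-1)/(84 +1))
xi = 0.023622

0.023622


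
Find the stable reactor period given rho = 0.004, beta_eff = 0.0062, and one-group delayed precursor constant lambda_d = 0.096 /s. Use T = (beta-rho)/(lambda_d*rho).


T = (beta - rho) / (lambda_d * rho)
T = (0.0062 - 0.004) / (0.096 * 0.004)
T = 5.7292 s

5.7292


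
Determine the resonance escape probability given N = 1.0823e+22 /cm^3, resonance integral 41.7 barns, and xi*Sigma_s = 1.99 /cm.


p = exp(-N * I * 1e-24 / (xi*Sigma_s))
p = exp(-1.0823e+22 * 41.7 * 1e-24 / 1.99)
p = 0.79709

0.79709


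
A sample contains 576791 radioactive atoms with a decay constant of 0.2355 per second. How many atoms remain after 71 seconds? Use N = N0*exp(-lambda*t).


N = N0 * exp(-lambda * t)
N = 576791 * exp(-0.2355 * 71)
N = 0.031579

0.031579


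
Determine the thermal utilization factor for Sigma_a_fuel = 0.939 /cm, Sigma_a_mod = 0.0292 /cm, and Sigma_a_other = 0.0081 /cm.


f = Sigma_a_fuel / (Sigma_a_fuel + Sigma_a_mod + Sigma_a_other)
f = 0.939 / (0.939 + 0.0292 + 0.0081)
f = 0.96179

0.96179


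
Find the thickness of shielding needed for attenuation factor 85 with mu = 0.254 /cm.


x = ln(factor) / mu
x = ln(85) / 0.254
x = 17.491 cm

17.491


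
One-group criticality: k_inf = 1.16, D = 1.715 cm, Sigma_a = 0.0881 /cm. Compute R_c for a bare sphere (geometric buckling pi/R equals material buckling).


L^2 = D / Sigma_a = 1.715 / 0.0881 = 19.46652 cm^2
B_m^2 = (k_inf - 1) / L^2 = (1.16 - 1) / 19.46652 = 0.008219240 /cm^2
For a bare sphere: B_g = pi/R, so R_c = pi / sqrt(B_m^2)
R_c = pi / sqrt(0.008219240) = 34.652 cm

34.652


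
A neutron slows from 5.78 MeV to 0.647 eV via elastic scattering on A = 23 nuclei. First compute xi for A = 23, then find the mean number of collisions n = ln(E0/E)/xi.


xi = 1 + (A-1)^2/(2A)*ln((A-1)/(A+1)) = 0.08448899 (for A = 23)
n = ln(E0/E) / xi
n = ln(5.78e6 / 0.647) / 0.08448899
n = ln(8.933539e+06) / 0.08448899 = 189.44

189.44


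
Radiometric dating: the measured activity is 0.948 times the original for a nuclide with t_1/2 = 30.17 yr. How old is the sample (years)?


lambda = ln(2) / t_half = ln(2) / 30.17 = 0.02297472 /yr
t = -ln(A/A0) / lambda
t = -ln(0.948) / 0.02297472
t = 2.3243 yr

2.3243


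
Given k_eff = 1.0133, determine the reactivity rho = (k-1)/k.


rho = (k_eff - 1) / k_eff
rho = (1.0133 - 1) / 1.0133
rho = 0.013125

0.013125


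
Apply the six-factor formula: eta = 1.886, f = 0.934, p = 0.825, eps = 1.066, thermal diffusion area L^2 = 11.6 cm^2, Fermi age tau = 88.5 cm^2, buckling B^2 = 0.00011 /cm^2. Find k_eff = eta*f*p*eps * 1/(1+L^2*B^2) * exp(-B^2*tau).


k_inf = eta*f*p*eps = 1.886*0.934*0.825*1.066 = 1.549172
P_TNL = 1/(1 + L^2*B^2) = 1/(1 + 11.6*0.00011) = 0.9987256
P_FNL = exp(-B^2*tau) = exp(-0.00011*88.5) = 0.9903122
k_eff = k_inf * P_TNL * P_FNL = 1.549172 * 0.9987256 * 0.9903122
k_eff = 1.5322

1.5322


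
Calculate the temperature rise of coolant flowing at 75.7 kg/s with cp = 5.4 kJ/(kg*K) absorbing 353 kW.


dT = Q / (m_dot * cp)
dT = 353 / (75.7 * 5.4)
dT = 0.86355 C

0.86355


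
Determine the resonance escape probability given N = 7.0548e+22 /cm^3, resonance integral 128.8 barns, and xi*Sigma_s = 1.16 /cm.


p = exp(-N * I * 1e-24 / (xi*Sigma_s))
p = exp(-7.0548e+22 * 128.8 * 1e-24 / 1.16)
p = 3.9633e-04

3.9633e-04


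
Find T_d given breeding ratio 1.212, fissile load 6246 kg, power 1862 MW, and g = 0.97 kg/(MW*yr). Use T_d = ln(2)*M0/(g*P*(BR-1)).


Breeding gain G = BR - 1 = 1.212 - 1 = 0.212
Fissile production rate = g * P * G = 0.97 * 1862 * 0.212 = 382.90168 kg/yr
T_d = ln(2) * M0 / (g * P * G)
T_d = ln(2) * 6246 / 382.90168 = 11.307 yr

11.307


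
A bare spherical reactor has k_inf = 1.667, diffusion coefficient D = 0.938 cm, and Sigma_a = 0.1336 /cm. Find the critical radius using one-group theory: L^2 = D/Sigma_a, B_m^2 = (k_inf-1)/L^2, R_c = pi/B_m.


L^2 = D / Sigma_a = 0.938 / 0.1336 = 7.020958 cm^2
B_m^2 = (k_inf - 1) / L^2 = (1.667 - 1) / 7.020958 = 0.09500128 /cm^2
For a bare sphere: B_g = pi/R, so R_c = pi / sqrt(B_m^2)
R_c = pi / sqrt(0.09500128) = 10.193 cm

10.193


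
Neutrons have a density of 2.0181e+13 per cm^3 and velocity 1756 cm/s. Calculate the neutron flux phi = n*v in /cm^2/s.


phi = n * v
phi = 2.0181e+13 * 1756
phi = 3.5438e+16 /cm^2/s

3.5438e+16


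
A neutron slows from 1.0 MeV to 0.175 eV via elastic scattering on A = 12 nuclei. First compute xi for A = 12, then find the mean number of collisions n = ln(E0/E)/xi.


xi = 1 + (A-1)^2/(2A)*ln((A-1)/(A+1)) = 0.1577690 (for A = 12)
n = ln(E0/E) / xi
n = ln(1.0e6 / 0.175) / 0.1577690
n = ln(5.714286e+06) / 0.1577690 = 98.616

98.616


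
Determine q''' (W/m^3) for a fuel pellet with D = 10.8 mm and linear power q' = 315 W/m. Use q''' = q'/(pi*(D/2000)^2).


r = D / 2 / 1000 = 10.8 / 2 / 1000 = 0.0054 m
q''' = q' / (pi * r^2)
q''' = 315 / (pi * 0.0054^2)
q''' = 3.4385e+06 W/m^3

3.4385e+06


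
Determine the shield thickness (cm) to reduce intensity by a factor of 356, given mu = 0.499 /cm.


x = ln(factor) / mu
x = ln(356) / 0.499
x = 11.773 cm

11.773


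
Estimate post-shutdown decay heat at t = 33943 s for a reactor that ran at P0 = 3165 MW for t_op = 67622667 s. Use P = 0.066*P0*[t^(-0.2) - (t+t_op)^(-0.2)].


P/P0 = 0.066 * [t^(-0.2) - (t + t_op)^(-0.2)]
P/P0 = 0.066 * [33943^(-0.2) - (33943 + 67622667)^(-0.2)]
P/P0 = 0.066 * [0.1241223 - 0.02716051] = 0.006399478
P = 3165 * 0.006399478 = 20.254 MW

20.254


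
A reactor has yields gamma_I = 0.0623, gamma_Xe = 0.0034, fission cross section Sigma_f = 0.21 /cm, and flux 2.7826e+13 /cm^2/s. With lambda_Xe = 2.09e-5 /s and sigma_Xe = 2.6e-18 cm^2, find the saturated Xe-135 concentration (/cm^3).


Xe_eq = (gamma_I + gamma_Xe) * Sigma_f * phi / (lambda_Xe + sigma_Xe * phi)
Numerator = (0.0623 + 0.0034) * 0.21 * 2.7826e+13 = 3.839153e+11
Denominator = 2.09e-5 + 2.6e-18 * 2.7826e+13 = 9.324760e-05
Xe_eq = 3.839153e+11 / 9.324760e-05 = 4.1172e+15 /cm^3

4.1172e+15


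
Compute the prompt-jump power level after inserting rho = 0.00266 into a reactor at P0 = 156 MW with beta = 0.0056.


P1/P0 = beta / (beta - rho)
P1/P0 = 0.0056 / (0.0056 - 0.00266) = 1.904762
P1 = 156 * 1.904762 = 297.14 MW

297.14


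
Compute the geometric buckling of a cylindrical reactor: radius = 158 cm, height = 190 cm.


B^2 = (2.405/R)^2 + (pi/H)^2
B^2 = (2.405/158)^2 + (pi/190)^2
B^2 = 5.0509e-04 /cm^2

5.0509e-04


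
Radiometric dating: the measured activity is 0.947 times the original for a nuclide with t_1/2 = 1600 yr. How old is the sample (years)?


lambda = ln(2) / t_half = ln(2) / 1600 = 4.332170e-04 /yr
t = -ln(A/A0) / lambda
t = -ln(0.947) / 4.332170e-04
t = 125.70 yr

125.70


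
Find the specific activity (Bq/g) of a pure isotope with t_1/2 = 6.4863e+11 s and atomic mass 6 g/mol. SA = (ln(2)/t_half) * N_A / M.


lambda = ln(2) / t_half = ln(2) / 6.4863e+11 = 1.068633e-12 /s
SA = lambda * N_A / M
SA = 1.068633e-12 * 6.022e23 / 6
SA = 1.0726e+11 Bq/g

1.0726e+11


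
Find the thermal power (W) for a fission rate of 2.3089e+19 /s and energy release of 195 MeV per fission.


P = fission_rate * E_MeV * 1.602e-13
P = 2.3089e+19 * 195 * 1.602e-13
P = 7.2128e+08 W

7.2128e+08


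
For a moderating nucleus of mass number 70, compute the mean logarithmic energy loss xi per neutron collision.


xi = 1 + (A-1)^2/(2A) * ln((A-1)/(A+1))
xi = 1 + (70-1)^2/(2*70) * ln((70-1)/(70 +1))
xi = 0.028301

0.028301


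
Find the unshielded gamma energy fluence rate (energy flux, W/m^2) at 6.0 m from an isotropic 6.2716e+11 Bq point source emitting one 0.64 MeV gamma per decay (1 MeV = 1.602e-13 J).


psi = A * E * 1.602e-13 / (4*pi*r^2)
psi = 6.2716e+11 * 0.64 * 1.602e-13 / (4*pi*6.0^2)
psi = 1.4214e-04 W/m^2

1.4214e-04


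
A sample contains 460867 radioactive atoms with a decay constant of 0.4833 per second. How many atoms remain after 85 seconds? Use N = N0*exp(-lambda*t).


N = N0 * exp(-lambda * t)
N = 460867 * exp(-0.4833 * 85)
N = 6.6457e-13

6.6457e-13


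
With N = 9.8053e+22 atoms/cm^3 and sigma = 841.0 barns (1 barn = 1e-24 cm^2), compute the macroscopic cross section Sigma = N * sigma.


Sigma = N * sigma_barns * 1e-24
Sigma = 9.8053e+22 * 841.0 * 1e-24
Sigma = 82.463 /cm

82.463


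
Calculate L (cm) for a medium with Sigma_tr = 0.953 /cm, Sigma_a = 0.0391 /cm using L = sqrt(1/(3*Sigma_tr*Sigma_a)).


D = 1 / (3 * Sigma_tr) = 1 / (3 * 0.953) = 0.3497726 cm
L = sqrt(D / Sigma_a)
L = sqrt(0.3497726 / 0.0391)
L = 2.9909 cm

2.9909


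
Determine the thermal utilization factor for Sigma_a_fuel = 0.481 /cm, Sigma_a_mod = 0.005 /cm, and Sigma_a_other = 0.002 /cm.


f = Sigma_a_fuel / (Sigma_a_fuel + Sigma_a_mod + Sigma_a_other)
f = 0.481 / (0.481 + 0.005 + 0.002)
f = 0.98566

0.98566


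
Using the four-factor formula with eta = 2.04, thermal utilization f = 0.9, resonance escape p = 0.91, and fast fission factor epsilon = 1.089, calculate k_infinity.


k_inf = eta * f * p * epsilon
k_inf = 2.04 * 0.9 * 0.91 * 1.089
k_inf = 1.8195

1.8195


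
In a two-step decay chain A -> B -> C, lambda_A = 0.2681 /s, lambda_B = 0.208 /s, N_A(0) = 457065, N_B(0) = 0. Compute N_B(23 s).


N_B(t) = lambda_A * N_A0 / (lambda_B - lambda_A) * [exp(-lambda_A*t) - exp(-lambda_B*t)]
exp(-0.2681*23) = 0.002098988; exp(-0.208*23) = 0.008362482
N_B = 0.2681 * 457065 / (0.208 - 0.2681) * (0.002098988 - 0.008362482)
N_B = 12771

12771


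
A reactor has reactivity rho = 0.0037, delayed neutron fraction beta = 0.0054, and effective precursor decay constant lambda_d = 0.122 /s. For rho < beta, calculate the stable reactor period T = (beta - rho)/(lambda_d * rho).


T = (beta - rho) / (lambda_d * rho)
T = (0.0054 - 0.0037) / (0.122 * 0.0037)
T = 3.7661 s

3.7661


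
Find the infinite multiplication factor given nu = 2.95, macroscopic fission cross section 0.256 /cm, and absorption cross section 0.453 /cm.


k_inf = nu * Sigma_f / Sigma_a
k_inf = 2.95 * 0.256 / 0.453
k_inf = 1.6671

1.6671


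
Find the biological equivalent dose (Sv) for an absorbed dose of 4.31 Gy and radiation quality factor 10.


H = D * Q
H = 4.31 * 10
H = 43.100 Sv

43.100


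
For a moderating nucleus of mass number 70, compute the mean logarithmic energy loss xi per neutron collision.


xi = 1 + (A-1)^2/(2A) * ln((A-1)/(A+1))
xi = 1 + (70-1)^2/(2*70) * ln((70-1)/(70 +1))
xi = 0.028301

0.028301


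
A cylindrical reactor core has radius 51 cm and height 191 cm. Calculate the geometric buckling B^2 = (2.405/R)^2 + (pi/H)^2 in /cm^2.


B^2 = (2.405/R)^2 + (pi/H)^2
B^2 = (2.405/51)^2 + (pi/191)^2
B^2 = 0.0024943 /cm^2

0.0024943


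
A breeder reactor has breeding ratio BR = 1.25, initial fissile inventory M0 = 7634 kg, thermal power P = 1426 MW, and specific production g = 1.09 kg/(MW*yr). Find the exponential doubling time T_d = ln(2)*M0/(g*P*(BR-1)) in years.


Breeding gain G = BR - 1 = 1.25 - 1 = 0.25
Fissile production rate = g * P * G = 1.09 * 1426 * 0.25 = 388.585 kg/yr
T_d = ln(2) * M0 / (g * P * G)
T_d = ln(2) * 7634 / 388.585 = 13.617 yr

13.617


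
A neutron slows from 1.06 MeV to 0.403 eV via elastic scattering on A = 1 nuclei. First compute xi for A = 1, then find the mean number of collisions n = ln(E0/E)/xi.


xi = 1 + (A-1)^2/(2A)*ln((A-1)/(A+1)) = 1 (for A = 1)
n = ln(E0/E) / xi
n = ln(1.06e6 / 0.403) / 1
n = ln(2.630273e+06) / 1 = 14.783

14.783


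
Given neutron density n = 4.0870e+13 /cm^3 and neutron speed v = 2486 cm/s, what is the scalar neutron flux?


phi = n * v
phi = 4.0870e+13 * 2486
phi = 1.0160e+17 /cm^2/s

1.0160e+17


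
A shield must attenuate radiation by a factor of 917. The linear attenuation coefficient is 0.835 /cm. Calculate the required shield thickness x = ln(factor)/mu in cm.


x = ln(factor) / mu
x = ln(917) / 0.835
x = 8.1690 cm

8.1690


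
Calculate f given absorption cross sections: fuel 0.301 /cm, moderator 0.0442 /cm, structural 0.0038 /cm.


f = Sigma_a_fuel / (Sigma_a_fuel + Sigma_a_mod + Sigma_a_other)
f = 0.301 / (0.301 + 0.0442 + 0.0038)
f = 0.86246

0.86246


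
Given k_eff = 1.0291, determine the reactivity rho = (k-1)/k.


rho = (k_eff - 1) / k_eff
rho = (1.0291 - 1) / 1.0291
rho = 0.028277

0.028277


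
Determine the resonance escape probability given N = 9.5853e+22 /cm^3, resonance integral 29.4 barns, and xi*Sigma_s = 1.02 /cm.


p = exp(-N * I * 1e-24 / (xi*Sigma_s))
p = exp(-9.5853e+22 * 29.4 * 1e-24 / 1.02)
p = 0.063113

0.063113


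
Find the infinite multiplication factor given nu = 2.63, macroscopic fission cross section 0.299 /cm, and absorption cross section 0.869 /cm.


k_inf = nu * Sigma_f / Sigma_a
k_inf = 2.63 * 0.299 / 0.869
k_inf = 0.90491

0.90491


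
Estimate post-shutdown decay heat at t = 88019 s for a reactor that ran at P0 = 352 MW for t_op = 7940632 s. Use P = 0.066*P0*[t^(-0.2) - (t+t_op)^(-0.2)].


P/P0 = 0.066 * [t^(-0.2) - (t + t_op)^(-0.2)]
P/P0 = 0.066 * [88019^(-0.2) - (88019 + 7940632)^(-0.2)]
P/P0 = 0.066 * [0.1025852 - 0.04159791] = 0.004025161
P = 352 * 0.004025161 = 1.4169 MW

1.4169


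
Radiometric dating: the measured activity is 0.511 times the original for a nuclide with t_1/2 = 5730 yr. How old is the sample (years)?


lambda = ln(2) / t_half = ln(2) / 5730 = 1.209681e-04 /yr
t = -ln(A/A0) / lambda
t = -ln(0.511) / 1.209681e-04
t = 5550.1 yr

5550.1


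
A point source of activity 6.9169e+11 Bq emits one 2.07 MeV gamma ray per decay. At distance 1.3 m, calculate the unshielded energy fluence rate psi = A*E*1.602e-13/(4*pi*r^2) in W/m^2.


psi = A * E * 1.602e-13 / (4*pi*r^2)
psi = 6.9169e+11 * 2.07 * 1.602e-13 / (4*pi*1.3^2)
psi = 0.010801 W/m^2

0.010801


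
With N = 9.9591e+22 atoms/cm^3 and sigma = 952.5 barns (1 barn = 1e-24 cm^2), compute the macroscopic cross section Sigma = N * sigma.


Sigma = N * sigma_barns * 1e-24
Sigma = 9.9591e+22 * 952.5 * 1e-24
Sigma = 94.860 /cm

94.860


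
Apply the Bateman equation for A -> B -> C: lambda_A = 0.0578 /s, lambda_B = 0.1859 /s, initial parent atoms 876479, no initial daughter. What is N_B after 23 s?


N_B(t) = lambda_A * N_A0 / (lambda_B - lambda_A) * [exp(-lambda_A*t) - exp(-lambda_B*t)]
exp(-0.0578*23) = 0.2646360; exp(-0.1859*23) = 0.01390231
N_B = 0.0578 * 876479 / (0.1859 - 0.0578) * (0.2646360 - 0.01390231)
N_B = 99159

99159


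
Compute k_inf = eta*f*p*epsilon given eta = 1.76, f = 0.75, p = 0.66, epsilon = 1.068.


k_inf = eta * f * p * epsilon
k_inf = 1.76 * 0.75 * 0.66 * 1.068
k_inf = 0.93044

0.93044


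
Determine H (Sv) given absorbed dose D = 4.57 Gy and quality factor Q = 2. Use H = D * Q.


H = D * Q
H = 4.57 * 2
H = 9.1400 Sv

9.1400


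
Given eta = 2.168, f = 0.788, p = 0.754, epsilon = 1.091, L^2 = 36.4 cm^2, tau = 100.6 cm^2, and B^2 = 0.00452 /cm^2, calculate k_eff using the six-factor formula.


k_inf = eta*f*p*eps = 2.168*0.788*0.754*1.091 = 1.405341
P_TNL = 1/(1 + L^2*B^2) = 1/(1 + 36.4*0.00452) = 0.8587170
P_FNL = exp(-B^2*tau) = exp(-0.00452*100.6) = 0.6346307
k_eff = k_inf * P_TNL * P_FNL = 1.405341 * 0.8587170 * 0.6346307
k_eff = 0.76587

0.76587


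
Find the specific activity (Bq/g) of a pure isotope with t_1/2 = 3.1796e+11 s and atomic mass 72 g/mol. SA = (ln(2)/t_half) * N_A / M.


lambda = ln(2) / t_half = ln(2) / 3.1796e+11 = 2.179982e-12 /s
SA = lambda * N_A / M
SA = 2.179982e-12 * 6.022e23 / 72
SA = 1.8233e+10 Bq/g

1.8233e+10


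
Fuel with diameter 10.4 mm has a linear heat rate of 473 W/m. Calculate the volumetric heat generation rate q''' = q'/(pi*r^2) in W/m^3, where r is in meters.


r = D / 2 / 1000 = 10.4 / 2 / 1000 = 0.0052 m
q''' = q' / (pi * r^2)
q''' = 473 / (pi * 0.0052^2)
q''' = 5.5681e+06 W/m^3

5.5681e+06


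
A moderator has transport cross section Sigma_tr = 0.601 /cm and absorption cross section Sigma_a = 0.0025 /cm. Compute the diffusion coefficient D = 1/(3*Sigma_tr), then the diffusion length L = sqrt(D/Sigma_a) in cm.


D = 1 / (3 * Sigma_tr) = 1 / (3 * 0.601) = 0.5546312 cm
L = sqrt(D / Sigma_a)
L = sqrt(0.5546312 / 0.0025)
L = 14.895 cm

14.895
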